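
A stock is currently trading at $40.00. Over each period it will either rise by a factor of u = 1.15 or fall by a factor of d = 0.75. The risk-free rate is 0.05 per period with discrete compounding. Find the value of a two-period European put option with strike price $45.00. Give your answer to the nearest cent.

Risk-neutral probability p = (1 + 0.05 − 0.75)/(1.15 − 0.75) = 0.3000/0.4000 = 0.7500
Terminal stock prices: S_uu = 52.9, S_ud = 34.5, S_dd = 22.5
Terminal payoffs (K − S): max(-7.9, 0) = 0, max(10.5, 0) = 10.5, max(22.5, 0) = 22.5
Node u (S = 46): V_u = 1/1.05·[0.7500·0.0000 + 0.2500·10.5000] = 2.5000
Node d (S = 30): V_d = 1/1.05·[0.7500·10.5000 + 0.2500·22.5000] = 12.8571
Node 0 (S = 40): V_0 = 1/1.05·[0.7500·2.5000 + 0.2500·12.8571] = 4.8469

$4.85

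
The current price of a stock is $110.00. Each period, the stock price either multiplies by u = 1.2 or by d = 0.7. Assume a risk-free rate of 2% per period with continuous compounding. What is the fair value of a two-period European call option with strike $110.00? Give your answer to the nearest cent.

Risk-neutral probability p = (e^0.02 − 0.7)/(1.2 − 0.7) = 0.3202/0.5000 = 0.6404
Terminal stock prices: S_uu = 158.4, S_ud = 92.4, S_dd = 53.9
Terminal payoffs (S − K): max(48.4, 0) = 48.4, max(-17.6, 0) = 0, max(-56.1, 0) = 0
Node u (S = 132): V_u = e^(−0.02)·[0.6404·48.4000 + 0.3596·0.0000] = 30.3817
Node d (S = 77): V_d = e^(−0.02)·[0.6404·0.0000 + 0.3596·0.0000] = 0.0000
Node 0 (S = 110): V_0 = e^(−0.02)·[0.6404·30.3817 + 0.3596·0.0000] = 19.0713

$19.07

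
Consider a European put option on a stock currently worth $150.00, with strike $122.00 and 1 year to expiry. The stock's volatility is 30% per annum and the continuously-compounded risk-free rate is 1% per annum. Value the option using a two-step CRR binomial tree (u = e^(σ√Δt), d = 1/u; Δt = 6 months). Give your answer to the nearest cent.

CRR parameters: u = e^(σ√Δt) = e^(0.3·√0.5) = 1.2363, d = 1/u = 0.8089
Per-period rate: rΔt = 0.01·0.5 = 0.005, so R = e^0.005 = 1.0050
Risk-neutral probability p = (e^0.005 − 0.8089)/(1.2363 − 0.8089) = 0.1962/0.4275 = 0.4589
Terminal stock prices: S_uu = 229.3, S_ud = 150, S_dd = 98.14
Terminal payoffs (K − S): max(-107.3, 0) = 0, max(-28, 0) = 0, max(23.86, 0) = 23.86
Node u (S = 185.4): V_u = e^(−0.005)·[0.4589·0.0000 + 0.5411·0.0000] = 0.0000
Node d (S = 121.3): V_d = e^(−0.005)·[0.4589·0.0000 + 0.5411·23.8623] = 12.8477
Node 0 (S = 150): V_0 = e^(−0.005)·[0.4589·0.0000 + 0.5411·12.8477] = 6.9173

$6.92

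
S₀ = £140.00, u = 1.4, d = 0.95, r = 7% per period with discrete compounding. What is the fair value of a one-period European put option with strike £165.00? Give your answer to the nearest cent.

£21.93

Risk-neutral probability p = (1 + 0.07 − 0.95)/(1.4 − 0.95) = 0.1200/0.4500 = 0.2667
Terminal stock prices: S_u = 196, S_d = 133
Terminal payoffs (K − S): max(-31, 0) = 0, max(32, 0) = 32
Node 0 (S = 140): V_0 = 1/1.07·[0.2667·0.0000 + 0.7333·32.0000] = 21.9315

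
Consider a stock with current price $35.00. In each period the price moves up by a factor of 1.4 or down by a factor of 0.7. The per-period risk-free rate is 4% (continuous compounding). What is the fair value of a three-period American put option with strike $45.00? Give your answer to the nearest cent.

Risk-neutral probability p = (e^0.04 − 0.7)/(1.4 − 0.7) = 0.3408/0.7000 = 0.4869
Terminal stock prices: S_uuu = 96.04, S_uud = 48.02, S_udd = 24.01, S_ddd = 12
Terminal payoffs (K − S): max(-51.04, 0) = 0, max(-3.02, 0) = 0, max(20.99, 0) = 20.99, max(33, 0) = 33
Node uu (S = 68.6): continuation = e^(−0.04)·[0.4869·0.0000 + 0.5131·0.0000] = 0.0000; exercise value = 0.0000 ≤ continuation, so V_uu = 0.0000
Node ud (S = 34.3): continuation = e^(−0.04)·[0.4869·0.0000 + 0.5131·20.9900] = 10.3482; exercise value = 10.7000 > continuation, so V_ud = 10.7000 (exercise)
Node dd (S = 17.15): continuation = e^(−0.04)·[0.4869·20.9900 + 0.5131·32.9950] = 26.0855; exercise value = 27.8500 > continuation, so V_dd = 27.8500 (exercise)
Node u (S = 49): continuation = e^(−0.04)·[0.4869·0.0000 + 0.5131·10.7000] = 5.2752; exercise value = 0.0000 ≤ continuation, so V_u = 5.2752
Node d (S = 24.5): continuation = e^(−0.04)·[0.4869·10.7000 + 0.5131·27.8500] = 18.7355; exercise value = 20.5000 > continuation, so V_d = 20.5000 (exercise)
Node 0 (S = 35): continuation = e^(−0.04)·[0.4869·5.2752 + 0.5131·20.5000] = 12.5743; exercise value = 10.0000 ≤ continuation, so V_0 = 12.5743

$12.57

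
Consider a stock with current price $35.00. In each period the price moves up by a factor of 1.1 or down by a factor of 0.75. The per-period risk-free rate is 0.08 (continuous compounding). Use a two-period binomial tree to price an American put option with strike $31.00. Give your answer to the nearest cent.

$0.29

Risk-neutral probability p = (e^0.08 − 0.75)/(1.1 − 0.75) = 0.3333/0.3500 = 0.9522
Terminal stock prices: S_uu = 42.35, S_ud = 28.88, S_dd = 19.69
Terminal payoffs (K − S): max(-11.35, 0) = 0, max(2.125, 0) = 2.125, max(11.31, 0) = 11.31
Node u (S = 38.5): continuation = e^(−0.08)·[0.9522·0.0000 + 0.0478·2.1250] = 0.0937; exercise value = 0.0000 ≤ continuation, so V_u = 0.0937
Node d (S = 26.25): continuation = e^(−0.08)·[0.9522·2.1250 + 0.0478·11.3125] = 2.3666; exercise value = 4.7500 > continuation, so V_d = 4.7500 (exercise)
Node 0 (S = 35): continuation = e^(−0.08)·[0.9522·0.0937 + 0.0478·4.7500] = 0.2917; exercise value = 0.0000 ≤ continuation, so V_0 = 0.2917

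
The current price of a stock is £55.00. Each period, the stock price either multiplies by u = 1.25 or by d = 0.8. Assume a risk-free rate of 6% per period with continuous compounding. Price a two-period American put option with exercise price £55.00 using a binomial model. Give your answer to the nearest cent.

Risk-neutral probability p = (e^0.06 − 0.8)/(1.25 − 0.8) = 0.2618/0.4500 = 0.5819
Terminal stock prices: S_uu = 85.94, S_ud = 55, S_dd = 35.2
Terminal payoffs (K − S): max(-30.94, 0) = 0, max(0, 0) = 0, max(19.8, 0) = 19.8
Node u (S = 68.75): continuation = e^(−0.06)·[0.5819·0.0000 + 0.4181·0.0000] = 0.0000; exercise value = 0.0000 ≤ continuation, so V_u = 0.0000
Node d (S = 44): continuation = e^(−0.06)·[0.5819·0.0000 + 0.4181·19.8000] = 7.7970; exercise value = 11.0000 > continuation, so V_d = 11.0000 (exercise)
Node 0 (S = 55): continuation = e^(−0.06)·[0.5819·0.0000 + 0.4181·11.0000] = 4.3317; exercise value = 0.0000 ≤ continuation, so V_0 = 4.3317

£4.33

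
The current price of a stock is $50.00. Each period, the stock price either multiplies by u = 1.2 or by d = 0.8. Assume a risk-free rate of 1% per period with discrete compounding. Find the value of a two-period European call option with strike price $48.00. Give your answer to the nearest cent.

$6.48

Risk-neutral probability p = (1 + 0.01 − 0.8)/(1.2 − 0.8) = 0.2100/0.4000 = 0.5250
Terminal stock prices: S_uu = 72, S_ud = 48, S_dd = 32
Terminal payoffs (S − K): max(24, 0) = 24, max(0, 0) = 0, max(-16, 0) = 0
Node u (S = 60): V_u = 1/1.01·[0.5250·24.0000 + 0.4750·0.0000] = 12.4752
Node d (S = 40): V_d = 1/1.01·[0.5250·0.0000 + 0.4750·0.0000] = 0.0000
Node 0 (S = 50): V_0 = 1/1.01·[0.5250·12.4752 + 0.4750·0.0000] = 6.4847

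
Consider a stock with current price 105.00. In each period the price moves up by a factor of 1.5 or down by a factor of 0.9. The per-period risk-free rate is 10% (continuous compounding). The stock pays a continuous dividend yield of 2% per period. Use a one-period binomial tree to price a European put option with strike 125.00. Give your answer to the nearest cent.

19.17

Per-period risk-free factor R = e^0.1 = 1.1052; dividend-adjusted growth = e^(0.1−0.02) = 1.0833.
Risk-neutral probability p = (1.0833 − 0.9)/(1.5 − 0.9) = 0.1833/0.6000 = 0.3055
Terminal stock prices: S_u = 157.5, S_d = 94.5
Terminal payoffs (K − S): max(-32.5, 0) = 0, max(30.5, 0) = 30.5
Node 0 (S = 105): V_0 = e^(−0.1)·[0.3055·0.0000 + 0.6945·30.5000] = 19.1671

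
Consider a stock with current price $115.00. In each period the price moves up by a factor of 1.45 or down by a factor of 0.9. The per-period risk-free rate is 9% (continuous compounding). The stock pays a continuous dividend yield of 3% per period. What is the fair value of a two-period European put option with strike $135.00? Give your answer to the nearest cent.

Per-period risk-free factor R = e^0.09 = 1.0942; dividend-adjusted growth = e^(0.09−0.03) = 1.0618.
Risk-neutral probability p = (1.0618 − 0.9)/(1.45 − 0.9) = 0.1618/0.5500 = 0.2942
Terminal stock prices: S_uu = 241.8, S_ud = 150.1, S_dd = 93.15
Terminal payoffs (K − S): max(-106.8, 0) = 0, max(-15.08, 0) = 0, max(41.85, 0) = 41.85
Node u (S = 166.8): V_u = e^(−0.09)·[0.2942·0.0000 + 0.7058·0.0000] = 0.0000
Node d (S = 103.5): V_d = e^(−0.09)·[0.2942·0.0000 + 0.7058·41.8500] = 26.9936
Node 0 (S = 115): V_0 = e^(−0.09)·[0.2942·0.0000 + 0.7058·26.9936] = 17.4111

$17.41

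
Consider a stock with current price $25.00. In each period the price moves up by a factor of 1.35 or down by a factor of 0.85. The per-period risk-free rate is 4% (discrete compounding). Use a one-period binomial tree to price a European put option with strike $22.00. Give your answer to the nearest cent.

Risk-neutral probability p = (1 + 0.04 − 0.85)/(1.35 − 0.85) = 0.1900/0.5000 = 0.3800
Terminal stock prices: S_u = 33.75, S_d = 21.25
Terminal payoffs (K − S): max(-11.75, 0) = 0, max(0.75, 0) = 0.75
Node 0 (S = 25): V_0 = 1/1.04·[0.3800·0.0000 + 0.6200·0.7500] = 0.4471

$0.45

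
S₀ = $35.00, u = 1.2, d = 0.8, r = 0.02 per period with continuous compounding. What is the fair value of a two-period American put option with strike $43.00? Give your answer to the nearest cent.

Risk-neutral probability p = (e^0.02 − 0.8)/(1.2 − 0.8) = 0.2202/0.4000 = 0.5505
Terminal stock prices: S_uu = 50.4, S_ud = 33.6, S_dd = 22.4
Terminal payoffs (K − S): max(-7.4, 0) = 0, max(9.4, 0) = 9.4, max(20.6, 0) = 20.6
Node u (S = 42): continuation = e^(−0.02)·[0.5505·0.0000 + 0.4495·9.4000] = 4.1416; exercise value = 1.0000 ≤ continuation, so V_u = 4.1416
Node d (S = 28): continuation = e^(−0.02)·[0.5505·9.4000 + 0.4495·20.6000] = 14.1485; exercise value = 15.0000 > continuation, so V_d = 15.0000 (exercise)
Node 0 (S = 35): continuation = e^(−0.02)·[0.5505·4.1416 + 0.4495·15.0000] = 8.8438; exercise value = 8.0000 ≤ continuation, so V_0 = 8.8438

$8.84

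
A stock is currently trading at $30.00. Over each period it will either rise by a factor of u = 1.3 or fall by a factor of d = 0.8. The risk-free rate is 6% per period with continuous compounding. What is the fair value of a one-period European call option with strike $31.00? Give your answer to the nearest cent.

$3.95

Risk-neutral probability p = (e^0.06 − 0.8)/(1.3 − 0.8) = 0.2618/0.5000 = 0.5237
Terminal stock prices: S_u = 39, S_d = 24
Terminal payoffs (S − K): max(8, 0) = 8, max(-7, 0) = 0
Node 0 (S = 30): V_0 = e^(−0.06)·[0.5237·8.0000 + 0.4763·0.0000] = 3.9454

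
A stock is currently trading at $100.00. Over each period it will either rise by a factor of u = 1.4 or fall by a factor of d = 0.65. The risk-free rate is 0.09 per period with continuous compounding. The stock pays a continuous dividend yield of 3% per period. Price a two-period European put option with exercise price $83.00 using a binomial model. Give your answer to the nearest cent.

Per-period risk-free factor R = e^0.09 = 1.0942; dividend-adjusted growth = e^(0.09−0.03) = 1.0618.
Risk-neutral probability p = (1.0618 − 0.65)/(1.4 − 0.65) = 0.4118/0.7500 = 0.5491
Terminal stock prices: S_uu = 196, S_ud = 91, S_dd = 42.25
Terminal payoffs (K − S): max(-113, 0) = 0, max(-8, 0) = 0, max(40.75, 0) = 40.75
Node u (S = 140): V_u = e^(−0.09)·[0.5491·0.0000 + 0.4509·0.0000] = 0.0000
Node d (S = 65): V_d = e^(−0.09)·[0.5491·0.0000 + 0.4509·40.7500] = 16.7922
Node 0 (S = 100): V_0 = e^(−0.09)·[0.5491·0.0000 + 0.4509·16.7922] = 6.9197

$6.92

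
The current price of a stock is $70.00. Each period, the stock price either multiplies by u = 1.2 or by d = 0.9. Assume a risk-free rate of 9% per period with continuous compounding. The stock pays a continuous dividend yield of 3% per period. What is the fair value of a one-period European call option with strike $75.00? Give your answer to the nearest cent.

Per-period risk-free factor R = e^0.09 = 1.0942; dividend-adjusted growth = e^(0.09−0.03) = 1.0618.
Risk-neutral probability p = (1.0618 − 0.9)/(1.2 − 0.9) = 0.1618/0.3000 = 0.5395
Terminal stock prices: S_u = 84, S_d = 63
Terminal payoffs (S − K): max(9, 0) = 9, max(-12, 0) = 0
Node 0 (S = 70): V_0 = e^(−0.09)·[0.5395·9.0000 + 0.4605·0.0000] = 4.4372

$4.44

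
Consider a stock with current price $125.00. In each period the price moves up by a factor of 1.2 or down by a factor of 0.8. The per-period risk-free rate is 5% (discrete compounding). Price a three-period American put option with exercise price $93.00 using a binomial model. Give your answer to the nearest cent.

$1.66

Risk-neutral probability p = (1 + 0.05 − 0.8)/(1.2 − 0.8) = 0.2500/0.4000 = 0.6250
Terminal stock prices: S_uuu = 216, S_uud = 144, S_udd = 96, S_ddd = 64
Terminal payoffs (K − S): max(-123, 0) = 0, max(-51, 0) = 0, max(-3, 0) = 0, max(29, 0) = 29
Node uu (S = 180): continuation = 1/1.05·[0.6250·0.0000 + 0.3750·0.0000] = 0.0000; exercise value = 0.0000 ≤ continuation, so V_uu = 0.0000
Node ud (S = 120): continuation = 1/1.05·[0.6250·0.0000 + 0.3750·0.0000] = 0.0000; exercise value = 0.0000 ≤ continuation, so V_ud = 0.0000
Node dd (S = 80): continuation = 1/1.05·[0.6250·0.0000 + 0.3750·29.0000] = 10.3571; exercise value = 13.0000 > continuation, so V_dd = 13.0000 (exercise)
Node u (S = 150): continuation = 1/1.05·[0.6250·0.0000 + 0.3750·0.0000] = 0.0000; exercise value = 0.0000 ≤ continuation, so V_u = 0.0000
Node d (S = 100): continuation = 1/1.05·[0.6250·0.0000 + 0.3750·13.0000] = 4.6429; exercise value = 0.0000 ≤ continuation, so V_d = 4.6429
Node 0 (S = 125): continuation = 1/1.05·[0.6250·0.0000 + 0.3750·4.6429] = 1.6582; exercise value = 0.0000 ≤ continuation, so V_0 = 1.6582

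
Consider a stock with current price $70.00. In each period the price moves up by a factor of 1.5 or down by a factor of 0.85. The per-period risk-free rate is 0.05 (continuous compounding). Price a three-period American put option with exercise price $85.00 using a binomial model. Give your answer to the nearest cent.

$17.91

Risk-neutral probability p = (e^0.05 − 0.85)/(1.5 − 0.85) = 0.2013/0.6500 = 0.3096
Terminal stock prices: S_uuu = 236.2, S_uud = 133.9, S_udd = 75.86, S_ddd = 42.99
Terminal payoffs (K − S): max(-151.2, 0) = 0, max(-48.88, 0) = 0, max(9.138, 0) = 9.138, max(42.01, 0) = 42.01
Node uu (S = 157.5): continuation = e^(−0.05)·[0.3096·0.0000 + 0.6904·0.0000] = 0.0000; exercise value = 0.0000 ≤ continuation, so V_uu = 0.0000
Node ud (S = 89.25): continuation = e^(−0.05)·[0.3096·0.0000 + 0.6904·9.1375] = 6.0004; exercise value = 0.0000 ≤ continuation, so V_ud = 6.0004
Node dd (S = 50.57): continuation = e^(−0.05)·[0.3096·9.1375 + 0.6904·42.0113] = 30.2795; exercise value = 34.4250 > continuation, so V_dd = 34.4250 (exercise)
Node u (S = 105): continuation = e^(−0.05)·[0.3096·0.0000 + 0.6904·6.0004] = 3.9404; exercise value = 0.0000 ≤ continuation, so V_u = 3.9404
Node d (S = 59.5): continuation = e^(−0.05)·[0.3096·6.0004 + 0.6904·34.4250] = 24.3737; exercise value = 25.5000 > continuation, so V_d = 25.5000 (exercise)
Node 0 (S = 70): continuation = e^(−0.05)·[0.3096·3.9404 + 0.6904·25.5000] = 17.9061; exercise value = 15.0000 ≤ continuation, so V_0 = 17.9061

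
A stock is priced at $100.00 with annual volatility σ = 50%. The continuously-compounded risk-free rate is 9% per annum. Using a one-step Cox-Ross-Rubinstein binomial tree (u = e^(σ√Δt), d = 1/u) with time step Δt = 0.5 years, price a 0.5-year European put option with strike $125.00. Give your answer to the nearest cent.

$27.43

CRR parameters: u = e^(σ√Δt) = e^(0.5·√0.5) = 1.4241, d = 1/u = 0.7022
Per-period rate: rΔt = 0.09·0.5 = 0.045, so R = e^0.045 = 1.0460
Risk-neutral probability p = (e^0.045 − 0.7022)/(1.4241 − 0.7022) = 0.3438/0.7219 = 0.4763
Terminal stock prices: S_u = 142.4, S_d = 70.22
Terminal payoffs (K − S): max(-17.41, 0) = 0, max(54.78, 0) = 54.78
Node 0 (S = 100): V_0 = e^(−0.045)·[0.4763·0.0000 + 0.5237·54.7811] = 27.4277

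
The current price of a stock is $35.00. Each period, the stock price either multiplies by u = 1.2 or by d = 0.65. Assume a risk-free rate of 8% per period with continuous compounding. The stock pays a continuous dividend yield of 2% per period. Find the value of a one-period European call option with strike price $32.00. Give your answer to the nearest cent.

Per-period risk-free factor R = e^0.08 = 1.0833; dividend-adjusted growth = e^(0.08−0.02) = 1.0618.
Risk-neutral probability p = (1.0618 − 0.65)/(1.2 − 0.65) = 0.4118/0.5500 = 0.7488
Terminal stock prices: S_u = 42, S_d = 22.75
Terminal payoffs (S − K): max(10, 0) = 10, max(-9.25, 0) = 0
Node 0 (S = 35): V_0 = e^(−0.08)·[0.7488·10.0000 + 0.2512·0.0000] = 6.9122

$6.91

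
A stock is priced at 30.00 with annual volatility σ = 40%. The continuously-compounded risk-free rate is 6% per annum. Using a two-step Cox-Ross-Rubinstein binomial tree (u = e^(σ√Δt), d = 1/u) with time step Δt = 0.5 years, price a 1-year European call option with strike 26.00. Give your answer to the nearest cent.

7.77

CRR parameters: u = e^(σ√Δt) = e^(0.4·√0.5) = 1.3269, d = 1/u = 0.7536
Per-period rate: rΔt = 0.06·0.5 = 0.03, so R = e^0.03 = 1.0305
Risk-neutral probability p = (e^0.03 − 0.7536)/(1.3269 − 0.7536) = 0.2768/0.5733 = 0.4829
Terminal stock prices: S_uu = 52.82, S_ud = 30, S_dd = 17.04
Terminal payoffs (S − K): max(26.82, 0) = 26.82, max(4, 0) = 4, max(-8.961, 0) = 0
Node u (S = 39.81): V_u = e^(−0.03)·[0.4829·26.8196 + 0.5171·4.0000] = 14.5753
Node d (S = 22.61): V_d = e^(−0.03)·[0.4829·4.0000 + 0.5171·0.0000] = 1.8744
Node 0 (S = 30): V_0 = e^(−0.03)·[0.4829·14.5753 + 0.5171·1.8744] = 7.7708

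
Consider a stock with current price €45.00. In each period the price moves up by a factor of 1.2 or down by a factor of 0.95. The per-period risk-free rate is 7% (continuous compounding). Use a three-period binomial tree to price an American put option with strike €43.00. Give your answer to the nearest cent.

€0.54

Risk-neutral probability p = (e^0.07 − 0.95)/(1.2 − 0.95) = 0.1225/0.2500 = 0.4900
Terminal stock prices: S_uuu = 77.76, S_uud = 61.56, S_udd = 48.73, S_ddd = 38.58
Terminal payoffs (K − S): max(-34.76, 0) = 0, max(-18.56, 0) = 0, max(-5.735, 0) = 0, max(4.418, 0) = 4.418
Node uu (S = 64.8): continuation = e^(−0.07)·[0.4900·0.0000 + 0.5100·0.0000] = 0.0000; exercise value = 0.0000 ≤ continuation, so V_uu = 0.0000
Node ud (S = 51.3): continuation = e^(−0.07)·[0.4900·0.0000 + 0.5100·0.0000] = 0.0000; exercise value = 0.0000 ≤ continuation, so V_ud = 0.0000
Node dd (S = 40.61): continuation = e^(−0.07)·[0.4900·0.0000 + 0.5100·4.4181] = 2.1008; exercise value = 2.3875 > continuation, so V_dd = 2.3875 (exercise)
Node u (S = 54): continuation = e^(−0.07)·[0.4900·0.0000 + 0.5100·0.0000] = 0.0000; exercise value = 0.0000 ≤ continuation, so V_u = 0.0000
Node d (S = 42.75): continuation = e^(−0.07)·[0.4900·0.0000 + 0.5100·2.3875] = 1.1352; exercise value = 0.2500 ≤ continuation, so V_d = 1.1352
Node 0 (S = 45): continuation = e^(−0.07)·[0.4900·0.0000 + 0.5100·1.1352] = 0.5398; exercise value = 0.0000 ≤ continuation, so V_0 = 0.5398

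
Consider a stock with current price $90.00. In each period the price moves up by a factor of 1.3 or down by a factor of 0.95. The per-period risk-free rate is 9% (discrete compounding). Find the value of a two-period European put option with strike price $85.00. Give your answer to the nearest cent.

Risk-neutral probability p = (1 + 0.09 − 0.95)/(1.3 − 0.95) = 0.1400/0.3500 = 0.4000
Terminal stock prices: S_uu = 152.1, S_ud = 111.1, S_dd = 81.22
Terminal payoffs (K − S): max(-67.1, 0) = 0, max(-26.15, 0) = 0, max(3.775, 0) = 3.775
Node u (S = 117): V_u = 1/1.09·[0.4000·0.0000 + 0.6000·0.0000] = 0.0000
Node d (S = 85.5): V_d = 1/1.09·[0.4000·0.0000 + 0.6000·3.7750] = 2.0780
Node 0 (S = 90): V_0 = 1/1.09·[0.4000·0.0000 + 0.6000·2.0780] = 1.1438

$1.14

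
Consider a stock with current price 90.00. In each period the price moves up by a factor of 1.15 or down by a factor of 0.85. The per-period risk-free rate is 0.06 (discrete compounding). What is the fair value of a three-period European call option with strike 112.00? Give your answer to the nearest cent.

7.16

Risk-neutral probability p = (1 + 0.06 − 0.85)/(1.15 − 0.85) = 0.2100/0.3000 = 0.7000
Terminal stock prices: S_uuu = 136.9, S_uud = 101.2, S_udd = 74.78, S_ddd = 55.27
Terminal payoffs (S − K): max(24.88, 0) = 24.88, max(-10.83, 0) = 0, max(-37.22, 0) = 0, max(-56.73, 0) = 0
Node uu (S = 119): V_uu = 1/1.06·[0.7000·24.8787 + 0.3000·0.0000] = 16.4294
Node ud (S = 87.97): V_ud = 1/1.06·[0.7000·0.0000 + 0.3000·0.0000] = 0.0000
Node dd (S = 65.02): V_dd = 1/1.06·[0.7000·0.0000 + 0.3000·0.0000] = 0.0000
Node u (S = 103.5): V_u = 1/1.06·[0.7000·16.4294 + 0.3000·0.0000] = 10.8496
Node d (S = 76.5): V_d = 1/1.06·[0.7000·0.0000 + 0.3000·0.0000] = 0.0000
Node 0 (S = 90): V_0 = 1/1.06·[0.7000·10.8496 + 0.3000·0.0000] = 7.1648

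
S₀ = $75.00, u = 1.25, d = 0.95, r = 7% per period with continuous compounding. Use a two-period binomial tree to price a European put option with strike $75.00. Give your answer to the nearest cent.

$2.23

Risk-neutral probability p = (e^0.07 − 0.95)/(1.25 − 0.95) = 0.1225/0.3000 = 0.4084
Terminal stock prices: S_uu = 117.2, S_ud = 89.06, S_dd = 67.69
Terminal payoffs (K − S): max(-42.19, 0) = 0, max(-14.06, 0) = 0, max(7.312, 0) = 7.312
Node u (S = 93.75): V_u = e^(−0.07)·[0.4084·0.0000 + 0.5916·0.0000] = 0.0000
Node d (S = 71.25): V_d = e^(−0.07)·[0.4084·0.0000 + 0.5916·7.3125] = 4.0339
Node 0 (S = 75): V_0 = e^(−0.07)·[0.4084·0.0000 + 0.5916·4.0339] = 2.2253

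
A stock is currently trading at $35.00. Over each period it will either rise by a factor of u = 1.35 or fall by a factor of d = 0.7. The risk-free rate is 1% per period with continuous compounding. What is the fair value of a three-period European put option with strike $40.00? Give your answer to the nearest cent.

$10.29

Risk-neutral probability p = (e^0.01 − 0.7)/(1.35 − 0.7) = 0.3101/0.6500 = 0.4770
Terminal stock prices: S_uuu = 86.11, S_uud = 44.65, S_udd = 23.15, S_ddd = 12
Terminal payoffs (K − S): max(-46.11, 0) = 0, max(-4.651, 0) = 0, max(16.85, 0) = 16.85, max(28, 0) = 28
Node uu (S = 63.79): V_uu = e^(−0.01)·[0.4770·0.0000 + 0.5230·0.0000] = 0.0000
Node ud (S = 33.07): V_ud = e^(−0.01)·[0.4770·0.0000 + 0.5230·16.8475] = 8.7236
Node dd (S = 17.15): V_dd = e^(−0.01)·[0.4770·16.8475 + 0.5230·27.9950] = 22.4520
Node u (S = 47.25): V_u = e^(−0.01)·[0.4770·0.0000 + 0.5230·8.7236] = 4.5170
Node d (S = 24.5): V_d = e^(−0.01)·[0.4770·8.7236 + 0.5230·22.4520] = 15.7453
Node 0 (S = 35): V_0 = e^(−0.01)·[0.4770·4.5170 + 0.5230·15.7453] = 10.2860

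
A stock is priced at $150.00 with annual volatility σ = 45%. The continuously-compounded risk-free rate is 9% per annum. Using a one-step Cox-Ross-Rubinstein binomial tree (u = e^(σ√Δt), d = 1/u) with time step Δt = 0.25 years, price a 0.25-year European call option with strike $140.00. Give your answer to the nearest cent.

$23.12

CRR parameters: u = e^(σ√Δt) = e^(0.45·√0.25) = 1.2523, d = 1/u = 0.7985
Per-period rate: rΔt = 0.09·0.25 = 0.0225, so R = e^0.0225 = 1.0228
Risk-neutral probability p = (e^0.0225 − 0.7985)/(1.2523 − 0.7985) = 0.2242/0.4538 = 0.4941
Terminal stock prices: S_u = 187.8, S_d = 119.8
Terminal payoffs (S − K): max(47.85, 0) = 47.85, max(-20.22, 0) = 0
Node 0 (S = 150): V_0 = e^(−0.0225)·[0.4941·47.8484 + 0.5059·0.0000] = 23.1172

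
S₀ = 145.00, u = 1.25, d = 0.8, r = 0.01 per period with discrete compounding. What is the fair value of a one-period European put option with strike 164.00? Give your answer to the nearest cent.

Risk-neutral probability p = (1 + 0.01 − 0.8)/(1.25 − 0.8) = 0.2100/0.4500 = 0.4667
Terminal stock prices: S_u = 181.2, S_d = 116
Terminal payoffs (K − S): max(-17.25, 0) = 0, max(48, 0) = 48
Node 0 (S = 145): V_0 = 1/1.01·[0.4667·0.0000 + 0.5333·48.0000] = 25.3465

25.35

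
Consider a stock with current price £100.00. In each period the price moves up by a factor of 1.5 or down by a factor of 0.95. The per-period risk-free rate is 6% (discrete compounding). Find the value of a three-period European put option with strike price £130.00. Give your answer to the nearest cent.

£19.03

Risk-neutral probability p = (1 + 0.06 − 0.95)/(1.5 − 0.95) = 0.1100/0.5500 = 0.2000
Terminal stock prices: S_uuu = 337.5, S_uud = 213.8, S_udd = 135.4, S_ddd = 85.74
Terminal payoffs (K − S): max(-207.5, 0) = 0, max(-83.75, 0) = 0, max(-5.375, 0) = 0, max(44.26, 0) = 44.26
Node uu (S = 225): V_uu = 1/1.06·[0.2000·0.0000 + 0.8000·0.0000] = 0.0000
Node ud (S = 142.5): V_ud = 1/1.06·[0.2000·0.0000 + 0.8000·0.0000] = 0.0000
Node dd (S = 90.25): V_dd = 1/1.06·[0.2000·0.0000 + 0.8000·44.2625] = 33.4057
Node u (S = 150): V_u = 1/1.06·[0.2000·0.0000 + 0.8000·0.0000] = 0.0000
Node d (S = 95): V_d = 1/1.06·[0.2000·0.0000 + 0.8000·33.4057] = 25.2118
Node 0 (S = 100): V_0 = 1/1.06·[0.2000·0.0000 + 0.8000·25.2118] = 19.0278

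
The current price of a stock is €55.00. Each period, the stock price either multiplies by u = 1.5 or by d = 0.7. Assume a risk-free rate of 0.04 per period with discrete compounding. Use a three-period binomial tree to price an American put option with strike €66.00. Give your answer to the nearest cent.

€18.40

Risk-neutral probability p = (1 + 0.04 − 0.7)/(1.5 − 0.7) = 0.3400/0.8000 = 0.4250
Terminal stock prices: S_uuu = 185.6, S_uud = 86.62, S_udd = 40.42, S_ddd = 18.86
Terminal payoffs (K − S): max(-119.6, 0) = 0, max(-20.62, 0) = 0, max(25.58, 0) = 25.58, max(47.14, 0) = 47.14
Node uu (S = 123.8): continuation = 1/1.04·[0.4250·0.0000 + 0.5750·0.0000] = 0.0000; exercise value = 0.0000 ≤ continuation, so V_uu = 0.0000
Node ud (S = 57.75): continuation = 1/1.04·[0.4250·0.0000 + 0.5750·25.5750] = 14.1400; exercise value = 8.2500 ≤ continuation, so V_ud = 14.1400
Node dd (S = 26.95): continuation = 1/1.04·[0.4250·25.5750 + 0.5750·47.1350] = 36.5115; exercise value = 39.0500 > continuation, so V_dd = 39.0500 (exercise)
Node u (S = 82.5): continuation = 1/1.04·[0.4250·0.0000 + 0.5750·14.1400] = 7.8178; exercise value = 0.0000 ≤ continuation, so V_u = 7.8178
Node d (S = 38.5): continuation = 1/1.04·[0.4250·14.1400 + 0.5750·39.0500] = 27.3685; exercise value = 27.5000 > continuation, so V_d = 27.5000 (exercise)
Node 0 (S = 55): continuation = 1/1.04·[0.4250·7.8178 + 0.5750·27.5000] = 18.3991; exercise value = 11.0000 ≤ continuation, so V_0 = 18.3991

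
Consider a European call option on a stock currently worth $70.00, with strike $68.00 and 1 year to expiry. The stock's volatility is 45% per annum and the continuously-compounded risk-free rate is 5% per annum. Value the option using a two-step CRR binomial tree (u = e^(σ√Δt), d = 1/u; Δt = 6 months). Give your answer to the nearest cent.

$13.90

CRR parameters: u = e^(σ√Δt) = e^(0.45·√0.5) = 1.3746, d = 1/u = 0.7275
Per-period rate: rΔt = 0.05·0.5 = 0.025, so R = e^0.025 = 1.0253
Risk-neutral probability p = (e^0.025 − 0.7275)/(1.3746 − 0.7275) = 0.2979/0.6472 = 0.4602
Terminal stock prices: S_uu = 132.3, S_ud = 70, S_dd = 37.04
Terminal payoffs (S − K): max(64.28, 0) = 64.28, max(2, 0) = 2, max(-30.96, 0) = 0
Node u (S = 96.23): V_u = e^(−0.025)·[0.4602·64.2761 + 0.5398·2.0000] = 29.9043
Node d (S = 50.92): V_d = e^(−0.025)·[0.4602·2.0000 + 0.5398·0.0000] = 0.8977
Node 0 (S = 70): V_0 = e^(−0.025)·[0.4602·29.9043 + 0.5398·0.8977] = 13.8957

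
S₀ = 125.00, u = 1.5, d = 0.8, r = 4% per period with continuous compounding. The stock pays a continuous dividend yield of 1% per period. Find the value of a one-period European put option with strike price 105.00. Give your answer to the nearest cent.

Per-period risk-free factor R = e^0.04 = 1.0408; dividend-adjusted growth = e^(0.04−0.01) = 1.0305.
Risk-neutral probability p = (1.0305 − 0.8)/(1.5 − 0.8) = 0.2305/0.7000 = 0.3292
Terminal stock prices: S_u = 187.5, S_d = 100
Terminal payoffs (K − S): max(-82.5, 0) = 0, max(5, 0) = 5
Node 0 (S = 125): V_0 = e^(−0.04)·[0.3292·0.0000 + 0.6708·5.0000] = 3.2224

3.22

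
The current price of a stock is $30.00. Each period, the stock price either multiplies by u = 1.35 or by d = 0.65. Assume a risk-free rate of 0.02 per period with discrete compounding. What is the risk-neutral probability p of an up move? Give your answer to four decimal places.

Risk-neutral probability p = (1 + 0.02 − 0.65)/(1.35 − 0.65) = 0.3700/0.7000 = 0.5286

p = 0.5286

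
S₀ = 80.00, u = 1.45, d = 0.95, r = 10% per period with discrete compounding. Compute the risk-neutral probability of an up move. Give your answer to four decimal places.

Risk-neutral probability p = (1 + 0.1 − 0.95)/(1.45 − 0.95) = 0.1500/0.5000 = 0.3000

p = 0.3000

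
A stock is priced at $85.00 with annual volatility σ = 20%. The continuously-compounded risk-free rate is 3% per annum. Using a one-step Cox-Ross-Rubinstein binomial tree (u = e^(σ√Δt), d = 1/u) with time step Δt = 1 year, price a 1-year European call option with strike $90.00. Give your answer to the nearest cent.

CRR parameters: u = e^(σ√Δt) = e^(0.2·√1) = 1.2214, d = 1/u = 0.8187
Per-period rate: rΔt = 0.03·1 = 0.03, so R = e^0.03 = 1.0305
Risk-neutral probability p = (e^0.03 − 0.8187)/(1.2214 − 0.8187) = 0.2117/0.4027 = 0.5258
Terminal stock prices: S_u = 103.8, S_d = 69.59
Terminal payoffs (S − K): max(13.82, 0) = 13.82, max(-20.41, 0) = 0
Node 0 (S = 85): V_0 = e^(−0.03)·[0.5258·13.8192 + 0.4742·0.0000] = 7.0514

$7.05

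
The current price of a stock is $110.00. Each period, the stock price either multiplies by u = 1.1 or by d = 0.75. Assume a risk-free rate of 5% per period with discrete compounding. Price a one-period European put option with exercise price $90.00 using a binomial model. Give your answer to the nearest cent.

Risk-neutral probability p = (1 + 0.05 − 0.75)/(1.1 − 0.75) = 0.3000/0.3500 = 0.8571
Terminal stock prices: S_u = 121, S_d = 82.5
Terminal payoffs (K − S): max(-31, 0) = 0, max(7.5, 0) = 7.5
Node 0 (S = 110): V_0 = 1/1.05·[0.8571·0.0000 + 0.1429·7.5000] = 1.0204

$1.02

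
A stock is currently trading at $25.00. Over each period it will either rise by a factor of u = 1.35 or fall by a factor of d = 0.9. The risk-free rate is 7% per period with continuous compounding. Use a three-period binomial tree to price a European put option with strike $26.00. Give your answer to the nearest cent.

Risk-neutral probability p = (e^0.07 − 0.9)/(1.35 − 0.9) = 0.1725/0.4500 = 0.3834
Terminal stock prices: S_uuu = 61.51, S_uud = 41.01, S_udd = 27.34, S_ddd = 18.23
Terminal payoffs (K − S): max(-35.51, 0) = 0, max(-15.01, 0) = 0, max(-1.338, 0) = 0, max(7.775, 0) = 7.775
Node uu (S = 45.56): V_uu = e^(−0.07)·[0.3834·0.0000 + 0.6166·0.0000] = 0.0000
Node ud (S = 30.38): V_ud = e^(−0.07)·[0.3834·0.0000 + 0.6166·0.0000] = 0.0000
Node dd (S = 20.25): V_dd = e^(−0.07)·[0.3834·0.0000 + 0.6166·7.7750] = 4.4703
Node u (S = 33.75): V_u = e^(−0.07)·[0.3834·0.0000 + 0.6166·0.0000] = 0.0000
Node d (S = 22.5): V_d = e^(−0.07)·[0.3834·0.0000 + 0.6166·4.4703] = 2.5702
Node 0 (S = 25): V_0 = e^(−0.07)·[0.3834·0.0000 + 0.6166·2.5702] = 1.4778

$1.48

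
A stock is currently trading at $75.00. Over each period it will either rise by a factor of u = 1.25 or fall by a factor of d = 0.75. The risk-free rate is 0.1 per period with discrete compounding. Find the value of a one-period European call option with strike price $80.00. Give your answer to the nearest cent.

$8.75

Risk-neutral probability p = (1 + 0.1 − 0.75)/(1.25 − 0.75) = 0.3500/0.5000 = 0.7000
Terminal stock prices: S_u = 93.75, S_d = 56.25
Terminal payoffs (S − K): max(13.75, 0) = 13.75, max(-23.75, 0) = 0
Node 0 (S = 75): V_0 = 1/1.1·[0.7000·13.7500 + 0.3000·0.0000] = 8.7500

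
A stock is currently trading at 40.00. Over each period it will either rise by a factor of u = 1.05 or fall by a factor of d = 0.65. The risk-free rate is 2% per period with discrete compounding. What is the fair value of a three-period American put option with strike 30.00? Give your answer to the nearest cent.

0.55

Risk-neutral probability p = (1 + 0.02 − 0.65)/(1.05 − 0.65) = 0.3700/0.4000 = 0.9250
Terminal stock prices: S_uuu = 46.31, S_uud = 28.67, S_udd = 17.75, S_ddd = 10.98
Terminal payoffs (K − S): max(-16.31, 0) = 0, max(1.335, 0) = 1.335, max(12.25, 0) = 12.25, max(19.02, 0) = 19.02
Node uu (S = 44.1): continuation = 1/1.02·[0.9250·0.0000 + 0.0750·1.3350] = 0.0982; exercise value = 0.0000 ≤ continuation, so V_uu = 0.0982
Node ud (S = 27.3): continuation = 1/1.02·[0.9250·1.3350 + 0.0750·12.2550] = 2.1118; exercise value = 2.7000 > continuation, so V_ud = 2.7000 (exercise)
Node dd (S = 16.9): continuation = 1/1.02·[0.9250·12.2550 + 0.0750·19.0150] = 12.5118; exercise value = 13.1000 > continuation, so V_dd = 13.1000 (exercise)
Node u (S = 42): continuation = 1/1.02·[0.9250·0.0982 + 0.0750·2.7000] = 0.2875; exercise value = 0.0000 ≤ continuation, so V_u = 0.2875
Node d (S = 26): continuation = 1/1.02·[0.9250·2.7000 + 0.0750·13.1000] = 3.4118; exercise value = 4.0000 > continuation, so V_d = 4.0000 (exercise)
Node 0 (S = 40): continuation = 1/1.02·[0.9250·0.2875 + 0.0750·4.0000] = 0.5549; exercise value = 0.0000 ≤ continuation, so V_0 = 0.5549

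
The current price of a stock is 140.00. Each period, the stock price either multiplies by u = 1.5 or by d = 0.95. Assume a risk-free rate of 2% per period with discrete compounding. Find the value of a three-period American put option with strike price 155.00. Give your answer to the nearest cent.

21.90

Risk-neutral probability p = (1 + 0.02 − 0.95)/(1.5 − 0.95) = 0.0700/0.5500 = 0.1273
Terminal stock prices: S_uuu = 472.5, S_uud = 299.2, S_udd = 189.5, S_ddd = 120
Terminal payoffs (K − S): max(-317.5, 0) = 0, max(-144.2, 0) = 0, max(-34.53, 0) = 0, max(34.97, 0) = 34.97
Node uu (S = 315): continuation = 1/1.02·[0.1273·0.0000 + 0.8727·0.0000] = 0.0000; exercise value = 0.0000 ≤ continuation, so V_uu = 0.0000
Node ud (S = 199.5): continuation = 1/1.02·[0.1273·0.0000 + 0.8727·0.0000] = 0.0000; exercise value = 0.0000 ≤ continuation, so V_ud = 0.0000
Node dd (S = 126.3): continuation = 1/1.02·[0.1273·0.0000 + 0.8727·34.9675] = 29.9187; exercise value = 28.6500 ≤ continuation, so V_dd = 29.9187
Node u (S = 210): continuation = 1/1.02·[0.1273·0.0000 + 0.8727·0.0000] = 0.0000; exercise value = 0.0000 ≤ continuation, so V_u = 0.0000
Node d (S = 133): continuation = 1/1.02·[0.1273·0.0000 + 0.8727·29.9187] = 25.5989; exercise value = 22.0000 ≤ continuation, so V_d = 25.5989
Node 0 (S = 140): continuation = 1/1.02·[0.1273·0.0000 + 0.8727·25.5989] = 21.9028; exercise value = 15.0000 ≤ continuation, so V_0 = 21.9028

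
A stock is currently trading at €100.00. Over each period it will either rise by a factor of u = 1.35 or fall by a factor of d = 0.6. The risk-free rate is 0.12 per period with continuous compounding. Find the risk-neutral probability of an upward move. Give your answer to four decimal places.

Risk-neutral probability p = (e^0.12 − 0.6)/(1.35 − 0.6) = 0.5275/0.7500 = 0.7033

p = 0.7033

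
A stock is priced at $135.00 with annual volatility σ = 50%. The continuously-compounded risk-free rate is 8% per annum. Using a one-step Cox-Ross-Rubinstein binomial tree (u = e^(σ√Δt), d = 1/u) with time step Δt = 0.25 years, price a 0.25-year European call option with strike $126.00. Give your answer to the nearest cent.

CRR parameters: u = e^(σ√Δt) = e^(0.5·√0.25) = 1.2840, d = 1/u = 0.7788
Per-period rate: rΔt = 0.08·0.25 = 0.02, so R = e^0.02 = 1.0202
Risk-neutral probability p = (e^0.02 − 0.7788)/(1.2840 − 0.7788) = 0.2414/0.5052 = 0.4778
Terminal stock prices: S_u = 173.3, S_d = 105.1
Terminal payoffs (S − K): max(47.34, 0) = 47.34, max(-20.86, 0) = 0
Node 0 (S = 135): V_0 = e^(−0.02)·[0.4778·47.3434 + 0.5222·0.0000] = 22.1732

$22.17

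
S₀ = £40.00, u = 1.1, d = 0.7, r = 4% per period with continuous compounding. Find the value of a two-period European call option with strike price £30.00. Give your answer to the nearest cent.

Risk-neutral probability p = (e^0.04 − 0.7)/(1.1 − 0.7) = 0.3408/0.4000 = 0.8520
Terminal stock prices: S_uu = 48.4, S_ud = 30.8, S_dd = 19.6
Terminal payoffs (S − K): max(18.4, 0) = 18.4, max(0.8, 0) = 0.8, max(-10.4, 0) = 0
Node u (S = 44): V_u = e^(−0.04)·[0.8520·18.4000 + 0.1480·0.8000] = 15.1763
Node d (S = 28): V_d = e^(−0.04)·[0.8520·0.8000 + 0.1480·0.0000] = 0.6549
Node 0 (S = 40): V_0 = e^(−0.04)·[0.8520·15.1763 + 0.1480·0.6549] = 12.5167

£12.52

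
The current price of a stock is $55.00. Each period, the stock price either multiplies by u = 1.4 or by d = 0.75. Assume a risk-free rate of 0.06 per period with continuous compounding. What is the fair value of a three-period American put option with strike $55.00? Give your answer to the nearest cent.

Risk-neutral probability p = (e^0.06 − 0.75)/(1.4 − 0.75) = 0.3118/0.6500 = 0.4797
Terminal stock prices: S_uuu = 150.9, S_uud = 80.85, S_udd = 43.31, S_ddd = 23.2
Terminal payoffs (K − S): max(-95.92, 0) = 0, max(-25.85, 0) = 0, max(11.69, 0) = 11.69, max(31.8, 0) = 31.8
Node uu (S = 107.8): continuation = e^(−0.06)·[0.4797·0.0000 + 0.5203·0.0000] = 0.0000; exercise value = 0.0000 ≤ continuation, so V_uu = 0.0000
Node ud (S = 57.75): continuation = e^(−0.06)·[0.4797·0.0000 + 0.5203·11.6875] = 5.7263; exercise value = 0.0000 ≤ continuation, so V_ud = 5.7263
Node dd (S = 30.94): continuation = e^(−0.06)·[0.4797·11.6875 + 0.5203·31.7969] = 20.8595; exercise value = 24.0625 > continuation, so V_dd = 24.0625 (exercise)
Node u (S = 77): continuation = e^(−0.06)·[0.4797·0.0000 + 0.5203·5.7263] = 2.8056; exercise value = 0.0000 ≤ continuation, so V_u = 2.8056
Node d (S = 41.25): continuation = e^(−0.06)·[0.4797·5.7263 + 0.5203·24.0625] = 14.3767; exercise value = 13.7500 ≤ continuation, so V_d = 14.3767
Node 0 (S = 55): continuation = e^(−0.06)·[0.4797·2.8056 + 0.5203·14.3767] = 8.3116; exercise value = 0.0000 ≤ continuation, so V_0 = 8.3116

$8.31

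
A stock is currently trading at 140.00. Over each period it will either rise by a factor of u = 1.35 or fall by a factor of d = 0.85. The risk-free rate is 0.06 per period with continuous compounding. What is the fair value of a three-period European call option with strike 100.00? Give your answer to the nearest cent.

Risk-neutral probability p = (e^0.06 − 0.85)/(1.35 − 0.85) = 0.2118/0.5000 = 0.4237
Terminal stock prices: S_uuu = 344.5, S_uud = 216.9, S_udd = 136.6, S_ddd = 85.98
Terminal payoffs (S − K): max(244.5, 0) = 244.5, max(116.9, 0) = 116.9, max(36.55, 0) = 36.55, max(-14.02, 0) = 0
Node uu (S = 255.2): V_uu = e^(−0.06)·[0.4237·244.4525 + 0.5763·116.8775] = 160.9735
Node ud (S = 160.7): V_ud = e^(−0.06)·[0.4237·116.8775 + 0.5763·36.5525] = 66.4735
Node dd (S = 101.1): V_dd = e^(−0.06)·[0.4237·36.5525 + 0.5763·0.0000] = 14.5845
Node u (S = 189): V_u = e^(−0.06)·[0.4237·160.9735 + 0.5763·66.4735] = 100.3080
Node d (S = 119): V_d = e^(−0.06)·[0.4237·66.4735 + 0.5763·14.5845] = 34.4389
Node 0 (S = 140): V_0 = e^(−0.06)·[0.4237·100.3080 + 0.5763·34.4389] = 58.7151

58.72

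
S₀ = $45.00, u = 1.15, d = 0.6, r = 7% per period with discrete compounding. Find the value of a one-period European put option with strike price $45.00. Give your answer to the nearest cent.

$2.45

Risk-neutral probability p = (1 + 0.07 − 0.6)/(1.15 − 0.6) = 0.4700/0.5500 = 0.8545
Terminal stock prices: S_u = 51.75, S_d = 27
Terminal payoffs (K − S): max(-6.75, 0) = 0, max(18, 0) = 18
Node 0 (S = 45): V_0 = 1/1.07·[0.8545·0.0000 + 0.1455·18.0000] = 2.4469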